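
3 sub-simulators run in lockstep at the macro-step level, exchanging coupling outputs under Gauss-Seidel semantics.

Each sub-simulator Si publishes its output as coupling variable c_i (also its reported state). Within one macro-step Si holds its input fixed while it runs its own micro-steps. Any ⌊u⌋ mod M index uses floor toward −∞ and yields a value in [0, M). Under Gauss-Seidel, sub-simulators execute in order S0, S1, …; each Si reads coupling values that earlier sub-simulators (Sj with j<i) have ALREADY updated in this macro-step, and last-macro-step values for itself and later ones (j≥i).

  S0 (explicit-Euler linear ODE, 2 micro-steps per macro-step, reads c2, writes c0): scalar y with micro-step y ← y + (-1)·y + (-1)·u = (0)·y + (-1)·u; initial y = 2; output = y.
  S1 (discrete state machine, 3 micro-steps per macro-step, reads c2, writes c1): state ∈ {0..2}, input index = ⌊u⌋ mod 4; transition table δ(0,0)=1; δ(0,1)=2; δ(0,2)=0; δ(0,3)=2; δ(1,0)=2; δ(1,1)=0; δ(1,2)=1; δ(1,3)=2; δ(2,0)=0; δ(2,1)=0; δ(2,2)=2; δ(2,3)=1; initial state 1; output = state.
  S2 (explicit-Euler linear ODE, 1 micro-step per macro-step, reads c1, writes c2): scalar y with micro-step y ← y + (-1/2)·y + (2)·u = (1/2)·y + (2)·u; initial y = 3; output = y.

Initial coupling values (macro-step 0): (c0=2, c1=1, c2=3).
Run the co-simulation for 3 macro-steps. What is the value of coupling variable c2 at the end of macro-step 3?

c2 at macro-step 3 = 11/8

macro 1: S0 reads c2=3 → after 2×micro: -3; S1 reads c2=3 → after 3×micro: 2; S2 reads c1=2 → after 1×micro: 11/2 ⇒ (c0=-3, c1=2, c2=11/2)
macro 2: S0 reads c2=11/2 → after 2×micro: -11/2; S1 reads c2=11/2 → after 3×micro: 0; S2 reads c1=0 → after 1×micro: 11/4 ⇒ (c0=-11/2, c1=0, c2=11/4)
macro 3: S0 reads c2=11/4 → after 2×micro: -11/4; S1 reads c2=11/4 → after 3×micro: 0; S2 reads c1=0 → after 1×micro: 11/8 ⇒ (c0=-11/4, c1=0, c2=11/8)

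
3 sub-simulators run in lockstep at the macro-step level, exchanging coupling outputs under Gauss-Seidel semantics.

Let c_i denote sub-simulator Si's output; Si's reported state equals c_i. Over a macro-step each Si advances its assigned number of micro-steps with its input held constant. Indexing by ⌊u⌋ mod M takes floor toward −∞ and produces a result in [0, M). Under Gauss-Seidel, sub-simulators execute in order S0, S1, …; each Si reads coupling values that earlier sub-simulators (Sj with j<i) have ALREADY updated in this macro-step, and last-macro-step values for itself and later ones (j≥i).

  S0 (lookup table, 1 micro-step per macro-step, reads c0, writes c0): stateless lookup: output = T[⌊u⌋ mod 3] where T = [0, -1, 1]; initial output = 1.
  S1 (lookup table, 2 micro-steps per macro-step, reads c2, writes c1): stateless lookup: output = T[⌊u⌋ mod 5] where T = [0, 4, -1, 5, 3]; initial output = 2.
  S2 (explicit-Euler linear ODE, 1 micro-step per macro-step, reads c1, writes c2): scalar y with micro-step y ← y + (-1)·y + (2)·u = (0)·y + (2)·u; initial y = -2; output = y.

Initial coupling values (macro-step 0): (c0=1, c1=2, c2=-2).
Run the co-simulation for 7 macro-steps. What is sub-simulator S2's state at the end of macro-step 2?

macro 1: S0 reads c0=1 → after 1×micro: -1; S1 reads c2=-2 → after 2×micro: 5; S2 reads c1=5 → after 1×micro: 10 ⇒ (c0=-1, c1=5, c2=10)
macro 2: S0 reads c0=-1 → after 1×micro: 1; S1 reads c2=10 → after 2×micro: 0; S2 reads c1=0 → after 1×micro: 0 ⇒ (c0=1, c1=0, c2=0)
macro 3: S0 reads c0=1 → after 1×micro: -1; S1 reads c2=0 → after 2×micro: 0; S2 reads c1=0 → after 1×micro: 0 ⇒ (c0=-1, c1=0, c2=0)
macro 4: S0 reads c0=-1 → after 1×micro: 1; S1 reads c2=0 → after 2×micro: 0; S2 reads c1=0 → after 1×micro: 0 ⇒ (c0=1, c1=0, c2=0)
macro 5: S0 reads c0=1 → after 1×micro: -1; S1 reads c2=0 → after 2×micro: 0; S2 reads c1=0 → after 1×micro: 0 ⇒ (c0=-1, c1=0, c2=0)
macro 6: S0 reads c0=-1 → after 1×micro: 1; S1 reads c2=0 → after 2×micro: 0; S2 reads c1=0 → after 1×micro: 0 ⇒ (c0=1, c1=0, c2=0)
macro 7: S0 reads c0=1 → after 1×micro: -1; S1 reads c2=0 → after 2×micro: 0; S2 reads c1=0 → after 1×micro: 0 ⇒ (c0=-1, c1=0, c2=0)

S2 state at macro-step 2 = 0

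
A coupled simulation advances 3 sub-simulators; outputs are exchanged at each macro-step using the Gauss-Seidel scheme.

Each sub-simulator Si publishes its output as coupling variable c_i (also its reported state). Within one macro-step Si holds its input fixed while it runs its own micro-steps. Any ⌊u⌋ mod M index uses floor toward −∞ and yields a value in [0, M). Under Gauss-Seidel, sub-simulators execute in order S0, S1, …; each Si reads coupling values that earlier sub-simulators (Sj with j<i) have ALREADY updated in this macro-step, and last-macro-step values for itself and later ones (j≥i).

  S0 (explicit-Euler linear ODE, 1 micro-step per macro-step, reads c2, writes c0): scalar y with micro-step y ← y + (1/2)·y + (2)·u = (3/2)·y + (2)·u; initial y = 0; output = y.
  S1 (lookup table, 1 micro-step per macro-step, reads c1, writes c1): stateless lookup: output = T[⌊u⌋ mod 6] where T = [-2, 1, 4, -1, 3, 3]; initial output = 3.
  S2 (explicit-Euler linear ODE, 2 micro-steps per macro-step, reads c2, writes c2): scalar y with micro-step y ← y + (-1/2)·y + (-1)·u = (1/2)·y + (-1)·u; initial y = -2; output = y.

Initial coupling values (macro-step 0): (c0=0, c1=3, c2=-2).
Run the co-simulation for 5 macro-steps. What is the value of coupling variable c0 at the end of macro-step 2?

c0 at macro-step 2 = -1

macro 1: S0 reads c2=-2 → after 1×micro: -4; S1 reads c1=3 → after 1×micro: -1; S2 reads c2=-2 → after 2×micro: 5/2 ⇒ (c0=-4, c1=-1, c2=5/2)
macro 2: S0 reads c2=5/2 → after 1×micro: -1; S1 reads c1=-1 → after 1×micro: 3; S2 reads c2=5/2 → after 2×micro: -25/8 ⇒ (c0=-1, c1=3, c2=-25/8)
macro 3: S0 reads c2=-25/8 → after 1×micro: -31/4; S1 reads c1=3 → after 1×micro: -1; S2 reads c2=-25/8 → after 2×micro: 125/32 ⇒ (c0=-31/4, c1=-1, c2=125/32)
macro 4: S0 reads c2=125/32 → after 1×micro: -61/16; S1 reads c1=-1 → after 1×micro: 3; S2 reads c2=125/32 → after 2×micro: -625/128 ⇒ (c0=-61/16, c1=3, c2=-625/128)
macro 5: S0 reads c2=-625/128 → after 1×micro: -991/64; S1 reads c1=3 → after 1×micro: -1; S2 reads c2=-625/128 → after 2×micro: 3125/512 ⇒ (c0=-991/64, c1=-1, c2=3125/512)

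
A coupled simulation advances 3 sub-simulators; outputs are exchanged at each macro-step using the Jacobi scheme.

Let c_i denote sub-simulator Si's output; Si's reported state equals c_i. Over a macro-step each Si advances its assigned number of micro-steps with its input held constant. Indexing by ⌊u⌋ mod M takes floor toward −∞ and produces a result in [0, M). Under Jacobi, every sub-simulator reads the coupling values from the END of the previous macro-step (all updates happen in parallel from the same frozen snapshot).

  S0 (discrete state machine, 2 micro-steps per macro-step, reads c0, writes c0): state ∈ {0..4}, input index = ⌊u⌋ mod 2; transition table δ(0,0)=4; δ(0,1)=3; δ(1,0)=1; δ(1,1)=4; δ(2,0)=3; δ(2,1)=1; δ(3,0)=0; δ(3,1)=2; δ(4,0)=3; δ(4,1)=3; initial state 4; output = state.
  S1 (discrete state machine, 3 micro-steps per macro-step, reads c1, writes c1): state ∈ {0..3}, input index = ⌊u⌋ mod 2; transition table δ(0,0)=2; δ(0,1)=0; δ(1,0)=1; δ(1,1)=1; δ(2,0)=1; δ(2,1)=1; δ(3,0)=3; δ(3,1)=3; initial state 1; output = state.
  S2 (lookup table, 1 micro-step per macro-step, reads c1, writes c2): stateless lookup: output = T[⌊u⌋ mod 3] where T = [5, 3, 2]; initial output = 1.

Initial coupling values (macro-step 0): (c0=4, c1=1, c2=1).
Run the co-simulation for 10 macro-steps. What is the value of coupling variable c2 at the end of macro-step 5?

c2 at macro-step 5 = 3

macro 1: S0 reads c0=4 → after 2×micro: 0; S1 reads c1=1 → after 3×micro: 1; S2 reads c1=1 → after 1×micro: 3 ⇒ (c0=0, c1=1, c2=3)
macro 2: S0 reads c0=0 → after 2×micro: 3; S1 reads c1=1 → after 3×micro: 1; S2 reads c1=1 → after 1×micro: 3 ⇒ (c0=3, c1=1, c2=3)
macro 3: S0 reads c0=3 → after 2×micro: 1; S1 reads c1=1 → after 3×micro: 1; S2 reads c1=1 → after 1×micro: 3 ⇒ (c0=1, c1=1, c2=3)
macro 4: S0 reads c0=1 → after 2×micro: 3; S1 reads c1=1 → after 3×micro: 1; S2 reads c1=1 → after 1×micro: 3 ⇒ (c0=3, c1=1, c2=3)
macro 5: S0 reads c0=3 → after 2×micro: 1; S1 reads c1=1 → after 3×micro: 1; S2 reads c1=1 → after 1×micro: 3 ⇒ (c0=1, c1=1, c2=3)
macro 6: S0 reads c0=1 → after 2×micro: 3; S1 reads c1=1 → after 3×micro: 1; S2 reads c1=1 → after 1×micro: 3 ⇒ (c0=3, c1=1, c2=3)
macro 7: S0 reads c0=3 → after 2×micro: 1; S1 reads c1=1 → after 3×micro: 1; S2 reads c1=1 → after 1×micro: 3 ⇒ (c0=1, c1=1, c2=3)
macro 8: S0 reads c0=1 → after 2×micro: 3; S1 reads c1=1 → after 3×micro: 1; S2 reads c1=1 → after 1×micro: 3 ⇒ (c0=3, c1=1, c2=3)
macro 9: S0 reads c0=3 → after 2×micro: 1; S1 reads c1=1 → after 3×micro: 1; S2 reads c1=1 → after 1×micro: 3 ⇒ (c0=1, c1=1, c2=3)
macro 10: S0 reads c0=1 → after 2×micro: 3; S1 reads c1=1 → after 3×micro: 1; S2 reads c1=1 → after 1×micro: 3 ⇒ (c0=3, c1=1, c2=3)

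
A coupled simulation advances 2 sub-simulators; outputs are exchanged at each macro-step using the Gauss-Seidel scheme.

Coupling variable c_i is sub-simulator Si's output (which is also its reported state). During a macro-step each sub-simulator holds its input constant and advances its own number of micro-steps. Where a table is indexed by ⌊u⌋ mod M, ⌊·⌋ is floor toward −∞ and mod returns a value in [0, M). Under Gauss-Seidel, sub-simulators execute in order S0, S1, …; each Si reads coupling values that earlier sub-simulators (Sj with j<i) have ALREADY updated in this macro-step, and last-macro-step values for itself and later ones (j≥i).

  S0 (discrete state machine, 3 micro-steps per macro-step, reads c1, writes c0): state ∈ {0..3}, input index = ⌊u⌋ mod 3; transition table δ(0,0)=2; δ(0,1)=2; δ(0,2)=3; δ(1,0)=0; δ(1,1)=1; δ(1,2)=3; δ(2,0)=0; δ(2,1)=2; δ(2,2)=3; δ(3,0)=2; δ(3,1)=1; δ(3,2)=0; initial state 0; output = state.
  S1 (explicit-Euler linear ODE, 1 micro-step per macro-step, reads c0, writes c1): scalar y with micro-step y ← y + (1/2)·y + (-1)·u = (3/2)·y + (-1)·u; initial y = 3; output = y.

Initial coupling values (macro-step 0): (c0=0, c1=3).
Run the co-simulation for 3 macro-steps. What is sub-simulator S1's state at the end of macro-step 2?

macro 1: S0 reads c1=3 → after 3×micro: 2; S1 reads c0=2 → after 1×micro: 5/2 ⇒ (c0=2, c1=5/2)
macro 2: S0 reads c1=5/2 → after 3×micro: 3; S1 reads c0=3 → after 1×micro: 3/4 ⇒ (c0=3, c1=3/4)
macro 3: S0 reads c1=3/4 → after 3×micro: 2; S1 reads c0=2 → after 1×micro: -7/8 ⇒ (c0=2, c1=-7/8)

S1 state at macro-step 2 = 3/4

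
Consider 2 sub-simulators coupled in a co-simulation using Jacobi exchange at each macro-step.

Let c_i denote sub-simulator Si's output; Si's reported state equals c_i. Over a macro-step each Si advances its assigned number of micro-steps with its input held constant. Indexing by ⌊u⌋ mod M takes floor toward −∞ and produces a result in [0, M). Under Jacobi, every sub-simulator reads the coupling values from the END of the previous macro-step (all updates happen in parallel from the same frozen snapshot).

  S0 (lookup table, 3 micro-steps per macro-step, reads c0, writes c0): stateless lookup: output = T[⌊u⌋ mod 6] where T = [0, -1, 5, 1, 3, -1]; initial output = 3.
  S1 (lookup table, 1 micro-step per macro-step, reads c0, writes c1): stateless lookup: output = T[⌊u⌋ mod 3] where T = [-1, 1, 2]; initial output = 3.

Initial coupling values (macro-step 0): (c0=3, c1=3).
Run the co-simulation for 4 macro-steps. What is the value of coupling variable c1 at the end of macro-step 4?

macro 1: S0 reads c0=3 → after 3×micro: 1; S1 reads c0=3 → after 1×micro: -1 ⇒ (c0=1, c1=-1)
macro 2: S0 reads c0=1 → after 3×micro: -1; S1 reads c0=1 → after 1×micro: 1 ⇒ (c0=-1, c1=1)
macro 3: S0 reads c0=-1 → after 3×micro: -1; S1 reads c0=-1 → after 1×micro: 2 ⇒ (c0=-1, c1=2)
macro 4: S0 reads c0=-1 → after 3×micro: -1; S1 reads c0=-1 → after 1×micro: 2 ⇒ (c0=-1, c1=2)

c1 at macro-step 4 = 2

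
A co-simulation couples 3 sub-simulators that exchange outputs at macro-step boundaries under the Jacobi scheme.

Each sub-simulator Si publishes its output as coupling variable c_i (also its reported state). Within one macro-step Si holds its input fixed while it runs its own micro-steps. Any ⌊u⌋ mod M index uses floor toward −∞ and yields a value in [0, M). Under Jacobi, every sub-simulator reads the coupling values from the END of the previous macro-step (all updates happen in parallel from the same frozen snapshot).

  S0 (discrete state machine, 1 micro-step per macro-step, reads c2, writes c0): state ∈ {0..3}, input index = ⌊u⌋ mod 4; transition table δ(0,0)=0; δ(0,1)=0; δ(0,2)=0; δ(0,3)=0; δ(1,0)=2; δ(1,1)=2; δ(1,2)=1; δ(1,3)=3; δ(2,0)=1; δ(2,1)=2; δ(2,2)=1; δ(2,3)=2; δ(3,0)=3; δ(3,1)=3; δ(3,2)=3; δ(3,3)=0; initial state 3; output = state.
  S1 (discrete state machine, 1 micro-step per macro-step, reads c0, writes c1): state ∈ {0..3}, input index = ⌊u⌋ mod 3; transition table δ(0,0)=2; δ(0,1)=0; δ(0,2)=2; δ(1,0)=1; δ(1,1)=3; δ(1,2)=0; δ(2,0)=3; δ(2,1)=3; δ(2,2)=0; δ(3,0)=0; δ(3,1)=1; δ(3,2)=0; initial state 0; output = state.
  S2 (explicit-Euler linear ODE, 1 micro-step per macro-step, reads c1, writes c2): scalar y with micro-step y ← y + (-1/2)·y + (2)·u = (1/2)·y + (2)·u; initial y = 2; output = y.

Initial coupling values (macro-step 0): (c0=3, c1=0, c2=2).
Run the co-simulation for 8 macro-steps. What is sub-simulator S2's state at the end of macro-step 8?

macro 1: S0 reads c2=2 → after 1×micro: 3; S1 reads c0=3 → after 1×micro: 2; S2 reads c1=0 → after 1×micro: 1 ⇒ (c0=3, c1=2, c2=1)
macro 2: S0 reads c2=1 → after 1×micro: 3; S1 reads c0=3 → after 1×micro: 3; S2 reads c1=2 → after 1×micro: 9/2 ⇒ (c0=3, c1=3, c2=9/2)
macro 3: S0 reads c2=9/2 → after 1×micro: 3; S1 reads c0=3 → after 1×micro: 0; S2 reads c1=3 → after 1×micro: 33/4 ⇒ (c0=3, c1=0, c2=33/4)
macro 4: S0 reads c2=33/4 → after 1×micro: 3; S1 reads c0=3 → after 1×micro: 2; S2 reads c1=0 → after 1×micro: 33/8 ⇒ (c0=3, c1=2, c2=33/8)
macro 5: S0 reads c2=33/8 → after 1×micro: 3; S1 reads c0=3 → after 1×micro: 3; S2 reads c1=2 → after 1×micro: 97/16 ⇒ (c0=3, c1=3, c2=97/16)
macro 6: S0 reads c2=97/16 → after 1×micro: 3; S1 reads c0=3 → after 1×micro: 0; S2 reads c1=3 → after 1×micro: 289/32 ⇒ (c0=3, c1=0, c2=289/32)
macro 7: S0 reads c2=289/32 → after 1×micro: 3; S1 reads c0=3 → after 1×micro: 2; S2 reads c1=0 → after 1×micro: 289/64 ⇒ (c0=3, c1=2, c2=289/64)
macro 8: S0 reads c2=289/64 → after 1×micro: 3; S1 reads c0=3 → after 1×micro: 3; S2 reads c1=2 → after 1×micro: 801/128 ⇒ (c0=3, c1=3, c2=801/128)

S2 state at macro-step 8 = 801/128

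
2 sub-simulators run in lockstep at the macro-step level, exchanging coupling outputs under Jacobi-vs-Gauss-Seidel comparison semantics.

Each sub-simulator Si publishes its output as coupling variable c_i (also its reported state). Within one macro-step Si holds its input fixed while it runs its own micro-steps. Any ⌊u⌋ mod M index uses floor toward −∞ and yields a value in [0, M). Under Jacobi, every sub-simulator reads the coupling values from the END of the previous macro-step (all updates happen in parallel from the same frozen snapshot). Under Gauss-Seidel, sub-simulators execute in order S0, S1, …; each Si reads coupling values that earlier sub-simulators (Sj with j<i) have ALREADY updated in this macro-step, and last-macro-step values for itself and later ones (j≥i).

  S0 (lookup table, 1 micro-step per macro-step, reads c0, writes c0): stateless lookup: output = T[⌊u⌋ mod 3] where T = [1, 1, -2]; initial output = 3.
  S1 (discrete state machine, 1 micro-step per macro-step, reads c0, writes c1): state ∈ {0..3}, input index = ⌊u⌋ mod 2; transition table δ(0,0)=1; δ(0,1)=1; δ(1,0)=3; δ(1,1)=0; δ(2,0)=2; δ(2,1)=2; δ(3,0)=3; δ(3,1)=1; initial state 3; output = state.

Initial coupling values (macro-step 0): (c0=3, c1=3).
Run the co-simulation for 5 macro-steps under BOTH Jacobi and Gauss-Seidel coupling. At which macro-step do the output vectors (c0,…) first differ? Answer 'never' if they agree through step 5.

first divergence at macro-step: never

[Jacobi] macro 1: S0 reads c0=3 → after 1×micro: 1; S1 reads c0=3 → after 1×micro: 1 ⇒ (c0=1, c1=1)
[Jacobi] macro 2: S0 reads c0=1 → after 1×micro: 1; S1 reads c0=1 → after 1×micro: 0 ⇒ (c0=1, c1=0)
[Jacobi] macro 3: S0 reads c0=1 → after 1×micro: 1; S1 reads c0=1 → after 1×micro: 1 ⇒ (c0=1, c1=1)
[Jacobi] macro 4: S0 reads c0=1 → after 1×micro: 1; S1 reads c0=1 → after 1×micro: 0 ⇒ (c0=1, c1=0)
[Jacobi] macro 5: S0 reads c0=1 → after 1×micro: 1; S1 reads c0=1 → after 1×micro: 1 ⇒ (c0=1, c1=1)
[Gauss-Seidel] macro 1: S0 reads c0=3 → after 1×micro: 1; S1 reads c0=1 → after 1×micro: 1 ⇒ (c0=1, c1=1)
[Gauss-Seidel] macro 2: S0 reads c0=1 → after 1×micro: 1; S1 reads c0=1 → after 1×micro: 0 ⇒ (c0=1, c1=0)
[Gauss-Seidel] macro 3: S0 reads c0=1 → after 1×micro: 1; S1 reads c0=1 → after 1×micro: 1 ⇒ (c0=1, c1=1)
[Gauss-Seidel] macro 4: S0 reads c0=1 → after 1×micro: 1; S1 reads c0=1 → after 1×micro: 0 ⇒ (c0=1, c1=0)
[Gauss-Seidel] macro 5: S0 reads c0=1 → after 1×micro: 1; S1 reads c0=1 → after 1×micro: 1 ⇒ (c0=1, c1=1)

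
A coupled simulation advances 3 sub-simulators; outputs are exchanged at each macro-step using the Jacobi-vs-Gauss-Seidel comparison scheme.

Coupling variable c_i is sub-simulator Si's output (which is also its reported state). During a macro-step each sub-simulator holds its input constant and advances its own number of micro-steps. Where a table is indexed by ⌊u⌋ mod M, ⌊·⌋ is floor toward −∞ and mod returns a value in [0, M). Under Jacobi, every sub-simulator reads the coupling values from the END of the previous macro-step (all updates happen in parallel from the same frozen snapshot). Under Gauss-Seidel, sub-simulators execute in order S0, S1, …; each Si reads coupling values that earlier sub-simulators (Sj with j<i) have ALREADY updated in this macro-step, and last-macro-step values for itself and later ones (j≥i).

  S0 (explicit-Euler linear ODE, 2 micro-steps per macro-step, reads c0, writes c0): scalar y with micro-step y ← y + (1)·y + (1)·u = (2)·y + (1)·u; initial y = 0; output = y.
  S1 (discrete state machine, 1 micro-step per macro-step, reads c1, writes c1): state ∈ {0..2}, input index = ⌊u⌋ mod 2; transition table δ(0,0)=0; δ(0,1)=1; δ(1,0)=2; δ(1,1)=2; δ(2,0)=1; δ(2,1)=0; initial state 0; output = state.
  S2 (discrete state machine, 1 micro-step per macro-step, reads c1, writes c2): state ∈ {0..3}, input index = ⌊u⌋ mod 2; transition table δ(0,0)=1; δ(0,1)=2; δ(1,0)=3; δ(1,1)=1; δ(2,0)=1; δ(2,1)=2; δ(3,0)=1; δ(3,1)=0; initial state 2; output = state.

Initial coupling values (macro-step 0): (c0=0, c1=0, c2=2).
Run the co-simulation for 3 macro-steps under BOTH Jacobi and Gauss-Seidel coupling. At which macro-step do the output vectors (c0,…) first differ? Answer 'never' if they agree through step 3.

[Jacobi] macro 1: S0 reads c0=0 → after 2×micro: 0; S1 reads c1=0 → after 1×micro: 0; S2 reads c1=0 → after 1×micro: 1 ⇒ (c0=0, c1=0, c2=1)
[Jacobi] macro 2: S0 reads c0=0 → after 2×micro: 0; S1 reads c1=0 → after 1×micro: 0; S2 reads c1=0 → after 1×micro: 3 ⇒ (c0=0, c1=0, c2=3)
[Jacobi] macro 3: S0 reads c0=0 → after 2×micro: 0; S1 reads c1=0 → after 1×micro: 0; S2 reads c1=0 → after 1×micro: 1 ⇒ (c0=0, c1=0, c2=1)
[Gauss-Seidel] macro 1: S0 reads c0=0 → after 2×micro: 0; S1 reads c1=0 → after 1×micro: 0; S2 reads c1=0 → after 1×micro: 1 ⇒ (c0=0, c1=0, c2=1)
[Gauss-Seidel] macro 2: S0 reads c0=0 → after 2×micro: 0; S1 reads c1=0 → after 1×micro: 0; S2 reads c1=0 → after 1×micro: 3 ⇒ (c0=0, c1=0, c2=3)
[Gauss-Seidel] macro 3: S0 reads c0=0 → after 2×micro: 0; S1 reads c1=0 → after 1×micro: 0; S2 reads c1=0 → after 1×micro: 1 ⇒ (c0=0, c1=0, c2=1)

first divergence at macro-step: never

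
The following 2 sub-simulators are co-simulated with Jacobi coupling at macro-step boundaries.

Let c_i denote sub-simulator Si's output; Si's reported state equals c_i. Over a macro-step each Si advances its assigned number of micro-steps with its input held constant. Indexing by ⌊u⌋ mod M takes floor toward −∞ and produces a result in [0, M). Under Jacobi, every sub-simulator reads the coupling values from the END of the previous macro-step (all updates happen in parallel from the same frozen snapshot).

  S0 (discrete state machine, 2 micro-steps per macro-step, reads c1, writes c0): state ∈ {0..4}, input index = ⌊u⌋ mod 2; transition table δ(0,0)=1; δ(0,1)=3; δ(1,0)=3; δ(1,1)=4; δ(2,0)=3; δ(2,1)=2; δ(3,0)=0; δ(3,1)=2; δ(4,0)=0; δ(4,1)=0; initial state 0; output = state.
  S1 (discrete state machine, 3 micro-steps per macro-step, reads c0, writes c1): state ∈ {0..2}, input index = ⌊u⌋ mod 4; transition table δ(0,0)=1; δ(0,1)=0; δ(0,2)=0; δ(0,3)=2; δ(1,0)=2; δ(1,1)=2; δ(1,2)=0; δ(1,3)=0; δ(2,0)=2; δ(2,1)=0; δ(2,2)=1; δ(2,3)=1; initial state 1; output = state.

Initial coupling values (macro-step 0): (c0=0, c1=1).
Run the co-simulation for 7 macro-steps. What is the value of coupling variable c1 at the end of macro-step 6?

c1 at macro-step 6 = 2

macro 1: S0 reads c1=1 → after 2×micro: 2; S1 reads c0=0 → after 3×micro: 2 ⇒ (c0=2, c1=2)
macro 2: S0 reads c1=2 → after 2×micro: 0; S1 reads c0=2 → after 3×micro: 0 ⇒ (c0=0, c1=0)
macro 3: S0 reads c1=0 → after 2×micro: 3; S1 reads c0=0 → after 3×micro: 2 ⇒ (c0=3, c1=2)
macro 4: S0 reads c1=2 → after 2×micro: 1; S1 reads c0=3 → after 3×micro: 2 ⇒ (c0=1, c1=2)
macro 5: S0 reads c1=2 → after 2×micro: 0; S1 reads c0=1 → after 3×micro: 0 ⇒ (c0=0, c1=0)
macro 6: S0 reads c1=0 → after 2×micro: 3; S1 reads c0=0 → after 3×micro: 2 ⇒ (c0=3, c1=2)
macro 7: S0 reads c1=2 → after 2×micro: 1; S1 reads c0=3 → after 3×micro: 2 ⇒ (c0=1, c1=2)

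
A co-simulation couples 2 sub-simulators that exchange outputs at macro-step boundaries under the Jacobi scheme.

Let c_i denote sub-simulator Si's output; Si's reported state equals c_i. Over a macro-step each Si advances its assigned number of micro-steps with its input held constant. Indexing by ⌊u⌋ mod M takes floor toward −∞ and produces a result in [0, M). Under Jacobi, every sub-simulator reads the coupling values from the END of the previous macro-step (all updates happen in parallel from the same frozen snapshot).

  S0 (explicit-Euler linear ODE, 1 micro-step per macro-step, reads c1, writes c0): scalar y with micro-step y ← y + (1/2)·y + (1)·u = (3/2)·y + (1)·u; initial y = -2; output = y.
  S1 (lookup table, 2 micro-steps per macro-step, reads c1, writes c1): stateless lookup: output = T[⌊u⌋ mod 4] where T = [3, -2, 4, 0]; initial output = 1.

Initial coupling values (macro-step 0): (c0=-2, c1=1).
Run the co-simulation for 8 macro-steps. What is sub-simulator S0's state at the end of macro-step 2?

S0 state at macro-step 2 = -5

macro 1: S0 reads c1=1 → after 1×micro: -2; S1 reads c1=1 → after 2×micro: -2 ⇒ (c0=-2, c1=-2)
macro 2: S0 reads c1=-2 → after 1×micro: -5; S1 reads c1=-2 → after 2×micro: 4 ⇒ (c0=-5, c1=4)
macro 3: S0 reads c1=4 → after 1×micro: -7/2; S1 reads c1=4 → after 2×micro: 3 ⇒ (c0=-7/2, c1=3)
macro 4: S0 reads c1=3 → after 1×micro: -9/4; S1 reads c1=3 → after 2×micro: 0 ⇒ (c0=-9/4, c1=0)
macro 5: S0 reads c1=0 → after 1×micro: -27/8; S1 reads c1=0 → after 2×micro: 3 ⇒ (c0=-27/8, c1=3)
macro 6: S0 reads c1=3 → after 1×micro: -33/16; S1 reads c1=3 → after 2×micro: 0 ⇒ (c0=-33/16, c1=0)
macro 7: S0 reads c1=0 → after 1×micro: -99/32; S1 reads c1=0 → after 2×micro: 3 ⇒ (c0=-99/32, c1=3)
macro 8: S0 reads c1=3 → after 1×micro: -105/64; S1 reads c1=3 → after 2×micro: 0 ⇒ (c0=-105/64, c1=0)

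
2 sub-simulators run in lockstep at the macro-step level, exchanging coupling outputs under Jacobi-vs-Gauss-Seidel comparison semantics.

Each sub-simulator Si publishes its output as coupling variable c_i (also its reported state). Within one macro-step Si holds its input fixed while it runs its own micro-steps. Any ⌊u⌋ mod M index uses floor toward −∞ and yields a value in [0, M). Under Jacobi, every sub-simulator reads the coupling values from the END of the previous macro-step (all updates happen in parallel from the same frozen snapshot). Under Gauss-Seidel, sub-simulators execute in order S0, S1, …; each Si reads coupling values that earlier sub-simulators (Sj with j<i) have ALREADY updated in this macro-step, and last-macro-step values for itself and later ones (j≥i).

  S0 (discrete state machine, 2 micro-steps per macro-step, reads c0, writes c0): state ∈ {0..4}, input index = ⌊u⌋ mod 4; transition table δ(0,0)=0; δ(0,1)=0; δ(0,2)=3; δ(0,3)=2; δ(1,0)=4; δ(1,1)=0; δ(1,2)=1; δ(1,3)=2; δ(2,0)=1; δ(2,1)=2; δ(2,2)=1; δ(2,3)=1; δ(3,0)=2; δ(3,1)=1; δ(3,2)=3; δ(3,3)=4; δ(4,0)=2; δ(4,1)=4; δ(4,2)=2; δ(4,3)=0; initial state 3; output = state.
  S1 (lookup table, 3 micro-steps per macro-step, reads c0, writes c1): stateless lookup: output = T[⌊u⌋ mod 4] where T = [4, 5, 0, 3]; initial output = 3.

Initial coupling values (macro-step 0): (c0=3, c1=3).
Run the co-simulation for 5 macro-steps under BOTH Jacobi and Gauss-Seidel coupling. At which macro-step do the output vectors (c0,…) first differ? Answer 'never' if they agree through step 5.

[Jacobi] macro 1: S0 reads c0=3 → after 2×micro: 0; S1 reads c0=3 → after 3×micro: 3 ⇒ (c0=0, c1=3)
[Jacobi] macro 2: S0 reads c0=0 → after 2×micro: 0; S1 reads c0=0 → after 3×micro: 4 ⇒ (c0=0, c1=4)
[Jacobi] macro 3: S0 reads c0=0 → after 2×micro: 0; S1 reads c0=0 → after 3×micro: 4 ⇒ (c0=0, c1=4)
[Jacobi] macro 4: S0 reads c0=0 → after 2×micro: 0; S1 reads c0=0 → after 3×micro: 4 ⇒ (c0=0, c1=4)
[Jacobi] macro 5: S0 reads c0=0 → after 2×micro: 0; S1 reads c0=0 → after 3×micro: 4 ⇒ (c0=0, c1=4)
[Gauss-Seidel] macro 1: S0 reads c0=3 → after 2×micro: 0; S1 reads c0=0 → after 3×micro: 4 ⇒ (c0=0, c1=4)
[Gauss-Seidel] macro 2: S0 reads c0=0 → after 2×micro: 0; S1 reads c0=0 → after 3×micro: 4 ⇒ (c0=0, c1=4)
[Gauss-Seidel] macro 3: S0 reads c0=0 → after 2×micro: 0; S1 reads c0=0 → after 3×micro: 4 ⇒ (c0=0, c1=4)
[Gauss-Seidel] macro 4: S0 reads c0=0 → after 2×micro: 0; S1 reads c0=0 → after 3×micro: 4 ⇒ (c0=0, c1=4)
[Gauss-Seidel] macro 5: S0 reads c0=0 → after 2×micro: 0; S1 reads c0=0 → after 3×micro: 4 ⇒ (c0=0, c1=4)

first divergence at macro-step: 1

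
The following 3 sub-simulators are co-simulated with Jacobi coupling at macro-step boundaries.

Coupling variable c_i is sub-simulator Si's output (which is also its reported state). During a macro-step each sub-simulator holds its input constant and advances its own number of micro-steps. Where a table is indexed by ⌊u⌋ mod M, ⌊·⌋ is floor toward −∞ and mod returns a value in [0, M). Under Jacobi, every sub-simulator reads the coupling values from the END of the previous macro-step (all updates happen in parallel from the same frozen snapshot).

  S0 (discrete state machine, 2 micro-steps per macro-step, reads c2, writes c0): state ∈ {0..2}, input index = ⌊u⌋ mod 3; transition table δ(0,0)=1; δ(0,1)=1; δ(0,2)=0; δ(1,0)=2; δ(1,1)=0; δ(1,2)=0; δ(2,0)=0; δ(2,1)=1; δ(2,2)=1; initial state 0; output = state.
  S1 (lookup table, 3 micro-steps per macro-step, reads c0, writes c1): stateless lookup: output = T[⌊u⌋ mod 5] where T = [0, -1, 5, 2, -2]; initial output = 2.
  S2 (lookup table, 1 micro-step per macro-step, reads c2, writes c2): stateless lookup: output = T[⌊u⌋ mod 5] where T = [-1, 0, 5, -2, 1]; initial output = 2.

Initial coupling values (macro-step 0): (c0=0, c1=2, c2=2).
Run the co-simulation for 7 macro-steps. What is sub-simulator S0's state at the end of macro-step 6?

macro 1: S0 reads c2=2 → after 2×micro: 0; S1 reads c0=0 → after 3×micro: 0; S2 reads c2=2 → after 1×micro: 5 ⇒ (c0=0, c1=0, c2=5)
macro 2: S0 reads c2=5 → after 2×micro: 0; S1 reads c0=0 → after 3×micro: 0; S2 reads c2=5 → after 1×micro: -1 ⇒ (c0=0, c1=0, c2=-1)
macro 3: S0 reads c2=-1 → after 2×micro: 0; S1 reads c0=0 → after 3×micro: 0; S2 reads c2=-1 → after 1×micro: 1 ⇒ (c0=0, c1=0, c2=1)
macro 4: S0 reads c2=1 → after 2×micro: 0; S1 reads c0=0 → after 3×micro: 0; S2 reads c2=1 → after 1×micro: 0 ⇒ (c0=0, c1=0, c2=0)
macro 5: S0 reads c2=0 → after 2×micro: 2; S1 reads c0=0 → after 3×micro: 0; S2 reads c2=0 → after 1×micro: -1 ⇒ (c0=2, c1=0, c2=-1)
macro 6: S0 reads c2=-1 → after 2×micro: 0; S1 reads c0=2 → after 3×micro: 5; S2 reads c2=-1 → after 1×micro: 1 ⇒ (c0=0, c1=5, c2=1)
macro 7: S0 reads c2=1 → after 2×micro: 0; S1 reads c0=0 → after 3×micro: 0; S2 reads c2=1 → after 1×micro: 0 ⇒ (c0=0, c1=0, c2=0)

S0 state at macro-step 6 = 0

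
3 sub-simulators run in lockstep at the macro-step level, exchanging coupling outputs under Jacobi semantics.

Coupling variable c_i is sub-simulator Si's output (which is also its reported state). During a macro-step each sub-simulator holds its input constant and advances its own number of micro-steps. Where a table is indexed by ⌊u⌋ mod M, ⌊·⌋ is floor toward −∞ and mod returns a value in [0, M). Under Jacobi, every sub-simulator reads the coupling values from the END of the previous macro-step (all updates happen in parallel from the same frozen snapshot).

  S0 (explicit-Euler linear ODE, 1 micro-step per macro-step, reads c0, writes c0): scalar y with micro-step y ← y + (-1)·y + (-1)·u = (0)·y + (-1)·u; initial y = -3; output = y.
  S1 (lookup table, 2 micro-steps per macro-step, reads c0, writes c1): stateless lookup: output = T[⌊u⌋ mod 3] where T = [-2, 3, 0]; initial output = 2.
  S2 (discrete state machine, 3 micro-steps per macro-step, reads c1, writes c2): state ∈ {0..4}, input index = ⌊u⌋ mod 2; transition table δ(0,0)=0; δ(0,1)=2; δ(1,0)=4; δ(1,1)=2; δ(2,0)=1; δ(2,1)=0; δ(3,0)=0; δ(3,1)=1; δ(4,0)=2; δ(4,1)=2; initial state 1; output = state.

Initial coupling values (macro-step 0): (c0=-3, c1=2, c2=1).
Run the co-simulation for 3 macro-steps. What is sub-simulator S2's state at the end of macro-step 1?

S2 state at macro-step 1 = 1

macro 1: S0 reads c0=-3 → after 1×micro: 3; S1 reads c0=-3 → after 2×micro: -2; S2 reads c1=2 → after 3×micro: 1 ⇒ (c0=3, c1=-2, c2=1)
macro 2: S0 reads c0=3 → after 1×micro: -3; S1 reads c0=3 → after 2×micro: -2; S2 reads c1=-2 → after 3×micro: 1 ⇒ (c0=-3, c1=-2, c2=1)
macro 3: S0 reads c0=-3 → after 1×micro: 3; S1 reads c0=-3 → after 2×micro: -2; S2 reads c1=-2 → after 3×micro: 1 ⇒ (c0=3, c1=-2, c2=1)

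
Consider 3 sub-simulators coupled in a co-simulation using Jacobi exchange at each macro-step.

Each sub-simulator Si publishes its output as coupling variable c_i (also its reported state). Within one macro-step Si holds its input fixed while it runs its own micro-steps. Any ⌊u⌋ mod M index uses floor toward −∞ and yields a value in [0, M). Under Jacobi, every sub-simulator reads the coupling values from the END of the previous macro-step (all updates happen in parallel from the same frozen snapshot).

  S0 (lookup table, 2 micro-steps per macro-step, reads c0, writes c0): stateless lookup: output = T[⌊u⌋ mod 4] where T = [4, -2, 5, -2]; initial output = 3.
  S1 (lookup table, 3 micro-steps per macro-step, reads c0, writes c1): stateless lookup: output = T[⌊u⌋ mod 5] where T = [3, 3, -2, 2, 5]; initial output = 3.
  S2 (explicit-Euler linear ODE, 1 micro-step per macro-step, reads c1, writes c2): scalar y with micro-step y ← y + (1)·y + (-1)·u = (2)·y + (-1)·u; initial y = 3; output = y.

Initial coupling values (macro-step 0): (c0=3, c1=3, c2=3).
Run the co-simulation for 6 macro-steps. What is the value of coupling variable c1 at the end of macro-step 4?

macro 1: S0 reads c0=3 → after 2×micro: -2; S1 reads c0=3 → after 3×micro: 2; S2 reads c1=3 → after 1×micro: 3 ⇒ (c0=-2, c1=2, c2=3)
macro 2: S0 reads c0=-2 → after 2×micro: 5; S1 reads c0=-2 → after 3×micro: 2; S2 reads c1=2 → after 1×micro: 4 ⇒ (c0=5, c1=2, c2=4)
macro 3: S0 reads c0=5 → after 2×micro: -2; S1 reads c0=5 → after 3×micro: 3; S2 reads c1=2 → after 1×micro: 6 ⇒ (c0=-2, c1=3, c2=6)
macro 4: S0 reads c0=-2 → after 2×micro: 5; S1 reads c0=-2 → after 3×micro: 2; S2 reads c1=3 → after 1×micro: 9 ⇒ (c0=5, c1=2, c2=9)
macro 5: S0 reads c0=5 → after 2×micro: -2; S1 reads c0=5 → after 3×micro: 3; S2 reads c1=2 → after 1×micro: 16 ⇒ (c0=-2, c1=3, c2=16)
macro 6: S0 reads c0=-2 → after 2×micro: 5; S1 reads c0=-2 → after 3×micro: 2; S2 reads c1=3 → after 1×micro: 29 ⇒ (c0=5, c1=2, c2=29)

c1 at macro-step 4 = 2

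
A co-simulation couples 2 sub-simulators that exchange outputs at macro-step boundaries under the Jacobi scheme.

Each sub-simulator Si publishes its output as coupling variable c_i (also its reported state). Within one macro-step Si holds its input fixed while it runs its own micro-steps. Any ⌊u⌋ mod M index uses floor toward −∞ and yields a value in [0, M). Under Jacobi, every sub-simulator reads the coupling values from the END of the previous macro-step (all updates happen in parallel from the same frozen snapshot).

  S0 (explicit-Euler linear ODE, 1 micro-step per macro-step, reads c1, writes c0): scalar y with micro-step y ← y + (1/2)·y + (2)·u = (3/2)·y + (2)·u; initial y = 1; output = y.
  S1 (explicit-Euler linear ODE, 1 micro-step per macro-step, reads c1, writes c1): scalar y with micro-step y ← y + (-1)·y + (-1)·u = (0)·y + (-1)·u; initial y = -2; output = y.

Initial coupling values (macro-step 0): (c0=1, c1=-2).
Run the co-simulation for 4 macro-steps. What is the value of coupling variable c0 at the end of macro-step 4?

c0 at macro-step 4 = -23/16

macro 1: S0 reads c1=-2 → after 1×micro: -5/2; S1 reads c1=-2 → after 1×micro: 2 ⇒ (c0=-5/2, c1=2)
macro 2: S0 reads c1=2 → after 1×micro: 1/4; S1 reads c1=2 → after 1×micro: -2 ⇒ (c0=1/4, c1=-2)
macro 3: S0 reads c1=-2 → after 1×micro: -29/8; S1 reads c1=-2 → after 1×micro: 2 ⇒ (c0=-29/8, c1=2)
macro 4: S0 reads c1=2 → after 1×micro: -23/16; S1 reads c1=2 → after 1×micro: -2 ⇒ (c0=-23/16, c1=-2)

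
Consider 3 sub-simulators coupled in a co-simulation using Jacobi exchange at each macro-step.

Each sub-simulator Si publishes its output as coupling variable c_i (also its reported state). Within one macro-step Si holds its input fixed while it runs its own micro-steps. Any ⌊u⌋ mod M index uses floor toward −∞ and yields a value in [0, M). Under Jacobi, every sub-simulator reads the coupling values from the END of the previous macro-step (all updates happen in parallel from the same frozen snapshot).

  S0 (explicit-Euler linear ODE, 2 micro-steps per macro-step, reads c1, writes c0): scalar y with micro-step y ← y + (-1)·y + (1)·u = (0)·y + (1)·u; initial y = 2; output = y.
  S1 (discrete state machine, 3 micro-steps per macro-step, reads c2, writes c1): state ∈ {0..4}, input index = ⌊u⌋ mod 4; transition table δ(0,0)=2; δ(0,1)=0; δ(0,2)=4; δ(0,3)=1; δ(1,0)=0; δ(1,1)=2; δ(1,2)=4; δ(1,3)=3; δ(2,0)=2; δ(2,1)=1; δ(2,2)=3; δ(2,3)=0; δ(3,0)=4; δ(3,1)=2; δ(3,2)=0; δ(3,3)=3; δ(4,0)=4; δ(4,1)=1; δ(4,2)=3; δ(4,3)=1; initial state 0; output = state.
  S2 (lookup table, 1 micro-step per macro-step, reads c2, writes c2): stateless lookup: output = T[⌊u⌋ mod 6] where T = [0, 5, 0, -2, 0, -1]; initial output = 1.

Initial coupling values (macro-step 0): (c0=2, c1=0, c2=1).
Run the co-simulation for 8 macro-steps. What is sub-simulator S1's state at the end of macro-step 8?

macro 1: S0 reads c1=0 → after 2×micro: 0; S1 reads c2=1 → after 3×micro: 0; S2 reads c2=1 → after 1×micro: 5 ⇒ (c0=0, c1=0, c2=5)
macro 2: S0 reads c1=0 → after 2×micro: 0; S1 reads c2=5 → after 3×micro: 0; S2 reads c2=5 → after 1×micro: -1 ⇒ (c0=0, c1=0, c2=-1)
macro 3: S0 reads c1=0 → after 2×micro: 0; S1 reads c2=-1 → after 3×micro: 3; S2 reads c2=-1 → after 1×micro: -1 ⇒ (c0=0, c1=3, c2=-1)
macro 4: S0 reads c1=3 → after 2×micro: 3; S1 reads c2=-1 → after 3×micro: 3; S2 reads c2=-1 → after 1×micro: -1 ⇒ (c0=3, c1=3, c2=-1)
macro 5: S0 reads c1=3 → after 2×micro: 3; S1 reads c2=-1 → after 3×micro: 3; S2 reads c2=-1 → after 1×micro: -1 ⇒ (c0=3, c1=3, c2=-1)
macro 6: S0 reads c1=3 → after 2×micro: 3; S1 reads c2=-1 → after 3×micro: 3; S2 reads c2=-1 → after 1×micro: -1 ⇒ (c0=3, c1=3, c2=-1)
macro 7: S0 reads c1=3 → after 2×micro: 3; S1 reads c2=-1 → after 3×micro: 3; S2 reads c2=-1 → after 1×micro: -1 ⇒ (c0=3, c1=3, c2=-1)
macro 8: S0 reads c1=3 → after 2×micro: 3; S1 reads c2=-1 → after 3×micro: 3; S2 reads c2=-1 → after 1×micro: -1 ⇒ (c0=3, c1=3, c2=-1)

S1 state at macro-step 8 = 3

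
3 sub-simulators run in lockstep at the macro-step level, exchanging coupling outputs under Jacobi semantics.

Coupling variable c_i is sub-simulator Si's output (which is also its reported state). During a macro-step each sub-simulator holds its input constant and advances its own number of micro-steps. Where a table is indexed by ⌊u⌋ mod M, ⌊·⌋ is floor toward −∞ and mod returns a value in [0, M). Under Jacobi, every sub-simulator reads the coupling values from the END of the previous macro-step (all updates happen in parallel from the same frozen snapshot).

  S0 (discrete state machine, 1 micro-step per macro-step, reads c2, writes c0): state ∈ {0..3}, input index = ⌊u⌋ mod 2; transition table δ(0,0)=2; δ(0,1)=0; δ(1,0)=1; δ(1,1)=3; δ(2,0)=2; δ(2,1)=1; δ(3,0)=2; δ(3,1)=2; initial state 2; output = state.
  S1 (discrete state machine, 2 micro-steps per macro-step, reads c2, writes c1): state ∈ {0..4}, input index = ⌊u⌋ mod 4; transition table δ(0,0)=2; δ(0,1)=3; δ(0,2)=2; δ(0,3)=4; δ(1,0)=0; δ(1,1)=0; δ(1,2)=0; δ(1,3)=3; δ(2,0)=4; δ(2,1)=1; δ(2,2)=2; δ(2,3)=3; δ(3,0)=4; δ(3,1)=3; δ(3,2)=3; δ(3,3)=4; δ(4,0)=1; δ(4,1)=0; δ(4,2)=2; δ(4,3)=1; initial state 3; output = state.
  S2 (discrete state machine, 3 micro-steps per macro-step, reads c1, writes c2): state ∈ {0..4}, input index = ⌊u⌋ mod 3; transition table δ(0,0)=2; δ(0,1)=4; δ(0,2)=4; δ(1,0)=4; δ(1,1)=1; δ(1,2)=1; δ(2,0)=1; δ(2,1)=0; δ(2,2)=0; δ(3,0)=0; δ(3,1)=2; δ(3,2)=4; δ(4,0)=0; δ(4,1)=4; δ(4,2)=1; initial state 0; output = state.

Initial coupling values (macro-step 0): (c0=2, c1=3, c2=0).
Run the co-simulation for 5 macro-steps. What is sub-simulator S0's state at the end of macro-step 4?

S0 state at macro-step 4 = 1

macro 1: S0 reads c2=0 → after 1×micro: 2; S1 reads c2=0 → after 2×micro: 1; S2 reads c1=3 → after 3×micro: 4 ⇒ (c0=2, c1=1, c2=4)
macro 2: S0 reads c2=4 → after 1×micro: 2; S1 reads c2=4 → after 2×micro: 2; S2 reads c1=1 → after 3×micro: 4 ⇒ (c0=2, c1=2, c2=4)
macro 3: S0 reads c2=4 → after 1×micro: 2; S1 reads c2=4 → after 2×micro: 1; S2 reads c1=2 → after 3×micro: 1 ⇒ (c0=2, c1=1, c2=1)
macro 4: S0 reads c2=1 → after 1×micro: 1; S1 reads c2=1 → after 2×micro: 3; S2 reads c1=1 → after 3×micro: 1 ⇒ (c0=1, c1=3, c2=1)
macro 5: S0 reads c2=1 → after 1×micro: 3; S1 reads c2=1 → after 2×micro: 3; S2 reads c1=3 → after 3×micro: 2 ⇒ (c0=3, c1=3, c2=2)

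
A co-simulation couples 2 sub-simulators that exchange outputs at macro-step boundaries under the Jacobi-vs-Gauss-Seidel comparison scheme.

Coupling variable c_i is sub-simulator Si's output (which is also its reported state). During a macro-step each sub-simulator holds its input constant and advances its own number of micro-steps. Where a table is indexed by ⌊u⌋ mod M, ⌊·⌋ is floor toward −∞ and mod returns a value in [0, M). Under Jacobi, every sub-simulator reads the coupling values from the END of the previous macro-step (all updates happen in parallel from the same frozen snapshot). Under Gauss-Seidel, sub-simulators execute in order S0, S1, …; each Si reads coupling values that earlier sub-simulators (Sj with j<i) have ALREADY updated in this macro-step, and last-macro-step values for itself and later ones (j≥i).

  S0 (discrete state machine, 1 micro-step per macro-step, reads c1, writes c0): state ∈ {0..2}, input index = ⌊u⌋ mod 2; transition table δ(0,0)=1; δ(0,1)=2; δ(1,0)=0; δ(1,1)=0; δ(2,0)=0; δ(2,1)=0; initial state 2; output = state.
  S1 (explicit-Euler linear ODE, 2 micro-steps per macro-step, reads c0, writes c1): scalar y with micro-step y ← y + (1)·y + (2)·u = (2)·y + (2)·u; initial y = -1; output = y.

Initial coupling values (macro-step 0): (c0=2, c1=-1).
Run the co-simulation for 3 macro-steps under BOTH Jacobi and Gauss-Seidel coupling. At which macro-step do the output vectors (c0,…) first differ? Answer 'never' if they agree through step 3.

[Jacobi] macro 1: S0 reads c1=-1 → after 1×micro: 0; S1 reads c0=2 → after 2×micro: 8 ⇒ (c0=0, c1=8)
[Jacobi] macro 2: S0 reads c1=8 → after 1×micro: 1; S1 reads c0=0 → after 2×micro: 32 ⇒ (c0=1, c1=32)
[Jacobi] macro 3: S0 reads c1=32 → after 1×micro: 0; S1 reads c0=1 → after 2×micro: 134 ⇒ (c0=0, c1=134)
[Gauss-Seidel] macro 1: S0 reads c1=-1 → after 1×micro: 0; S1 reads c0=0 → after 2×micro: -4 ⇒ (c0=0, c1=-4)
[Gauss-Seidel] macro 2: S0 reads c1=-4 → after 1×micro: 1; S1 reads c0=1 → after 2×micro: -10 ⇒ (c0=1, c1=-10)
[Gauss-Seidel] macro 3: S0 reads c1=-10 → after 1×micro: 0; S1 reads c0=0 → after 2×micro: -40 ⇒ (c0=0, c1=-40)

first divergence at macro-step: 1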